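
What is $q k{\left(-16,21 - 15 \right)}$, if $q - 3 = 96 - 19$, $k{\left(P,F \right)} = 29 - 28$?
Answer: $80$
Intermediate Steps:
$k{\left(P,F \right)} = 1$ ($k{\left(P,F \right)} = 29 - 28 = 1$)
$q = 80$ ($q = 3 + \left(96 - 19\right) = 3 + 77 = 80$)
$q k{\left(-16,21 - 15 \right)} = 80 \cdot 1 = 80$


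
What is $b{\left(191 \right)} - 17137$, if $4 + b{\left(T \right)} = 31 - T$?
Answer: $-17301$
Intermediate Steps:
$b{\left(T \right)} = 27 - T$ ($b{\left(T \right)} = -4 - \left(-31 + T\right) = 27 - T$)
$b{\left(191 \right)} - 17137 = \left(27 - 191\right) - 17137 = -164 - 17137 = -17301$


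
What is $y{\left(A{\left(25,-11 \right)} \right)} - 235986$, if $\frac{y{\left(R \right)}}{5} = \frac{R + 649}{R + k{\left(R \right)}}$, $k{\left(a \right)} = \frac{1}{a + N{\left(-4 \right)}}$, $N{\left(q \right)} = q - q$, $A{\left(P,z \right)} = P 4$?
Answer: $- \frac{2359721486}{10001} \approx -2.3595 \cdot 10^{5}$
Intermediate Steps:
$A{\left(P,z \right)} = 4 P$
$N{\left(q \right)} = 0$
$k{\left(a \right)} = \frac{1}{a}$ ($k{\left(a \right)} = \frac{1}{a + 0} = \frac{1}{a}$)
$y{\left(R \right)} = \frac{5 \left(649 + R\right)}{R + \frac{1}{R}}$ ($y{\left(R \right)} = 5 \frac{R + 649}{R + \frac{1}{R}} = 5 \frac{649 + R}{R + \frac{1}{R}} = \frac{5 \left(649 + R\right)}{R + \frac{1}{R}}$)
$y{\left(A{\left(25,-11 \right)} \right)} - 235986 = \frac{5 \cdot 4 \cdot 25 \left(649 + 4 \cdot 25\right)}{1 + \left(4 \cdot 25\right)^{2}} - 235986 = 5 \cdot 100 \frac{1}{1 + 100^{2}} \left(649 + 100\right) - 235986 = 5 \cdot 100 \frac{1}{1 + 10000} \cdot 749 - 235986 = 5 \cdot 100 \cdot \frac{1}{10001} \cdot 749 - 235986 = \frac{374500}{10001} - 235986 = - \frac{2359721486}{10001}$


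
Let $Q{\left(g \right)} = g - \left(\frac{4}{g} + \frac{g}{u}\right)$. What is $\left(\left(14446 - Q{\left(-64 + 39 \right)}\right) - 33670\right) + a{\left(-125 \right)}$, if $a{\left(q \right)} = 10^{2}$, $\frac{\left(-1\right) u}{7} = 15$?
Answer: $- \frac{10026934}{525} \approx -19099.0$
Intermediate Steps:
$u = -105$ ($u = \left(-7\right) 15 = -105$)
$Q{\left(g \right)} = - \frac{4}{g} + \frac{106 g}{105}$ ($Q{\left(g \right)} = g - \left(\frac{4}{g} + \frac{g}{-105}\right) = g - \left(\frac{4}{g} + g \left(- \frac{1}{105}\right)\right) = g - \left(\frac{4}{g} - \frac{g}{105}\right) = g + \left(- \frac{4}{g} + \frac{g}{105}\right) = - \frac{4}{g} + \frac{106 g}{105}$)
$a{\left(q \right)} = 100$
$\left(\left(14446 - Q{\left(-64 + 39 \right)}\right) - 33670\right) + a{\left(-125 \right)} = \left(\left(14446 - \left(- \frac{4}{-64 + 39} + \frac{106 \left(-64 + 39\right)}{105}\right)\right) - 33670\right) + 100 = \left(\left(14446 - \left(- \frac{4}{-25} + \frac{106}{105} \left(-25\right)\right)\right) - 33670\right) + 100 = \left(\left(14446 - \left(\left(-4\right) \left(- \frac{1}{25}\right) - \frac{530}{21}\right)\right) - 33670\right) + 100 = \left(\left(14446 - \left(\frac{4}{25} - \frac{530}{21}\right)\right) - 33670\right) + 100 = \left(\left(14446 - - \frac{13166}{525}\right) - 33670\right) + 100 = \left(\left(14446 + \frac{13166}{525}\right) - 33670\right) + 100 = \left(\frac{7597316}{525} - 33670\right) + 100 = - \frac{10079434}{525} + 100 = - \frac{10026934}{525}$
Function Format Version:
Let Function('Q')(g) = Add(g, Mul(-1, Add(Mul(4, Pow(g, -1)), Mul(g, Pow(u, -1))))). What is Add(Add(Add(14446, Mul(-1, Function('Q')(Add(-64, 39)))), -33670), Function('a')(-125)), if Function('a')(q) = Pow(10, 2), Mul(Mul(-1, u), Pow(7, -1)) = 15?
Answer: Rational(-10026934, 525) ≈ -19099.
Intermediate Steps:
u = -105 (u = Mul(-7, 15) = -105)
Function('Q')(g) = Add(Mul(-4, Pow(g, -1)), Mul(Rational(106, 105), g)) (Function('Q')(g) = Add(g, Mul(-1, Add(Mul(4, Pow(g, -1)), Mul(g, Pow(-105, -1))))) = Add(g, Mul(-1, Add(Mul(4, Pow(g, -1)), Mul(g, Rational(-1, 105))))) = Add(g, Mul(-1, Add(Mul(4, Pow(g, -1)), Mul(Rational(-1, 105), g)))) = Add(g, Add(Mul(-4, Pow(g, -1)), Mul(Rational(1, 105), g))) = Add(Mul(-4, Pow(g, -1)), Mul(Rational(106, 105), g)))
Function('a')(q) = 100
Add(Add(Add(14446, Mul(-1, Function('Q')(Add(-64, 39)))), -33670), Function('a')(-125)) = Add(Add(Add(14446, Mul(-1, Add(Mul(-4, Pow(Add(-64, 39), -1)), Mul(Rational(106, 105), Add(-64, 39))))), -33670), 100) = Add(Add(Add(14446, Mul(-1, Add(Mul(-4, Pow(-25, -1)), Mul(Rational(106, 105), -25)))), -33670), 100) = Add(Add(Add(14446, Mul(-1, Add(Mul(-4, Rational(-1, 25)), Rational(-530, 21)))), -33670), 100) = Add(Add(Add(14446, Mul(-1, Add(Rational(4, 25), Rational(-530, 21)))), -33670), 100) = Add(Add(Add(14446, Mul(-1, Rational(-13166, 525))), -33670), 100) = Add(Add(Add(14446, Rational(13166, 525)), -33670), 100) = Add(Add(Rational(7597316, 525), -33670), 100) = Add(Rational(-10079434, 525), 100) = Rational(-10026934, 525)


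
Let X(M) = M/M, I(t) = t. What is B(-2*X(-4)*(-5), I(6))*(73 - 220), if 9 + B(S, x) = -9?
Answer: 2646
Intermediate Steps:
X(M) = 1
B(S, x) = -18 (B(S, x) = -9 - 9 = -18)
B(-2*X(-4)*(-5), I(6))*(73 - 220) = -18*(73 - 220) = -18*(-147) = 2646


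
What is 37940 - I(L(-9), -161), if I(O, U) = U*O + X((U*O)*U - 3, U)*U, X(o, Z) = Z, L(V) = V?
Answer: 10570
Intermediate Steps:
I(O, U) = U**2 + O*U (I(O, U) = U*O + U*U = O*U + U**2 = U**2 + O*U)
37940 - I(L(-9), -161) = 37940 - (-161)*(-9 - 161) = 37940 - (-161)*(-170) = 37940 - 1*27370 = 37940 - 27370 = 10570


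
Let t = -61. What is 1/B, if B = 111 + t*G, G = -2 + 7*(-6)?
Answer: 1/2795 ≈ 0.00035778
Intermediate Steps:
G = -44 (G = -2 - 42 = -44)
B = 2795 (B = 111 - 61*(-44) = 111 + 2684 = 2795)
1/B = 1/2795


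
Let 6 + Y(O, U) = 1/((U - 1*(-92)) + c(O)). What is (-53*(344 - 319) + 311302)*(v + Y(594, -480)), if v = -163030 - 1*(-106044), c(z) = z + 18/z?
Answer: -120112546012775/6799 ≈ -1.7666e+10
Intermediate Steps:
Y(O, U) = -6 + 1/(92 + O + U + 18/O) (Y(O, U) = -6 + 1/((U - 1*(-92)) + (O + 18/O)) = -6 + 1/((U + 92) + (O + 18/O)) = -6 + 1/((92 + U) + (O + 18/O)) = -6 + 1/(92 + O + U + 18/O))
v = -56986 (v = -163030 + 106044 = -56986)
(-53*(344 - 319) + 311302)*(v + Y(594, -480)) = (-53*(344 - 319) + 311302)*(-56986 + (-108 - 6*594² - 1*594*(551 + 6*(-480)))/(18 + 594² + 594*(92 - 480))) = (-53*25 + 311302)*(-56986 + (-108 - 6*352836 - 1*594*(551 - 2880))/(18 + 352836 + 594*(-388))) = (-1325 + 311302)*(-56986 + (-108 - 2117016 - 1*594*(-2329))/(18 + 352836 - 230472)) = 309977*(-56986 + (-108 - 2117016 + 1383426)/122382) = 309977*(-56986 + (1/122382)*(-733698)) = 309977*(-56986 - 40761/6799) = 309977*(-387488575/6799) = -120112546012775/6799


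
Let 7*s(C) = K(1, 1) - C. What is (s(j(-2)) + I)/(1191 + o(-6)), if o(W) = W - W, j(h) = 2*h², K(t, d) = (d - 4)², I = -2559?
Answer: -17912/8337 ≈ -2.1485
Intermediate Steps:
K(t, d) = (-4 + d)²
o(W) = 0
s(C) = 9/7 - C/7 (s(C) = ((-4 + 1)² - C)/7 = ((-3)² - C)/7 = (9 - C)/7 = 9/7 - C/7)
(s(j(-2)) + I)/(1191 + o(-6)) = ((9/7 - 2*(-2)²/7) - 2559)/(1191 + 0) = ((9/7 - 2*4/7) - 2559)/1191 = ((9/7 - ⅐*8) - 2559)*(1/1191) = ((9/7 - 8/7) - 2559)*(1/1191) = (⅐ - 2559)*(1/1191) = -17912/7*1/1191 = -17912/8337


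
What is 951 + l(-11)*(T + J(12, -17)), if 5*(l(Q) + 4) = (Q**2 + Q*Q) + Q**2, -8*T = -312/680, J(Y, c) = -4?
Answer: 2313817/3400 ≈ 680.53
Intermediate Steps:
T = 39/680 (T = -(-39)/680 = -1/8*(-39/85) = 39/680 ≈ 0.057353)
l(Q) = -4 + 3*Q**2/5 (l(Q) = -4 + ((Q**2 + Q*Q) + Q**2)/5 = -4 + ((Q**2 + Q**2) + Q**2)/5 = -4 + (2*Q**2 + Q**2)/5 = -4 + (3*Q**2)/5 = -4 + 3*Q**2/5)
951 + l(-11)*(T + J(12, -17)) = 951 + (-4 + (3/5)*(-11)**2)*(39/680 - 4) = 951 + (-4 + (3/5)*121)*(-2681/680) = 951 + (-4 + 363/5)*(-2681/680) = 951 + (343/5)*(-2681/680) = 951 - 919583/3400 = 2313817/3400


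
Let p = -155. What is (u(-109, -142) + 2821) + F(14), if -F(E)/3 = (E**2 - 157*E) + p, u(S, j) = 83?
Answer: 9375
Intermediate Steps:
F(E) = 465 - 3*E**2 + 471*E (F(E) = -3*((E**2 - 157*E) - 155) = -3*(-155 + E**2 - 157*E) = 465 - 3*E**2 + 471*E)
(u(-109, -142) + 2821) + F(14) = (83 + 2821) + (465 - 3*14**2 + 471*14) = 2904 + (465 - 3*196 + 6594) = 2904 + (465 - 588 + 6594) = 2904 + 6471 = 9375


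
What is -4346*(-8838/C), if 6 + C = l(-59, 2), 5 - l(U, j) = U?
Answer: 19204974/29 ≈ 6.6224e+5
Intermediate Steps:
l(U, j) = 5 - U
C = 58 (C = -6 + (5 - 1*(-59)) = -6 + (5 + 59) = -6 + 64 = 58)
-4346*(-8838/C) = -4346/(58/(-8838)) = -4346/(58*(-1/8838)) = -4346/(-29/4419) = -4346*(-4419/29) = 19204974/29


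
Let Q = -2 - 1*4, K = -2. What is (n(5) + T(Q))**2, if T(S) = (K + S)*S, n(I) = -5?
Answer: 1849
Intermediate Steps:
Q = -6 (Q = -2 - 4 = -6)
T(S) = S*(-2 + S) (T(S) = (-2 + S)*S = S*(-2 + S))
(n(5) + T(Q))**2 = (-5 - 6*(-2 - 6))**2 = (-5 - 6*(-8))**2 = (-5 + 48)**2 = 43**2 = 1849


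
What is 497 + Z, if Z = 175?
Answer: 672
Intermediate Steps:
497 + Z = 497 + 175 = 672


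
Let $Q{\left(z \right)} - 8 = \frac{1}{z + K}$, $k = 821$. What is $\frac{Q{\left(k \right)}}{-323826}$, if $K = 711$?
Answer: $- \frac{12257}{496101432} \approx -2.4707 \cdot 10^{-5}$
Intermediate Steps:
$Q{\left(z \right)} = 8 + \frac{1}{711 + z}$ ($Q{\left(z \right)} = 8 + \frac{1}{z + 711} = 8 + \frac{1}{711 + z}$)
$\frac{Q{\left(k \right)}}{-323826} = \frac{\frac{1}{711 + 821} \left(5689 + 8 \cdot 821\right)}{-323826} = \frac{5689 + 6568}{1532} \left(- \frac{1}{323826}\right) = \frac{1}{1532} \cdot 12257 \left(- \frac{1}{323826}\right) = \frac{12257}{1532} \left(- \frac{1}{323826}\right) = - \frac{12257}{496101432}$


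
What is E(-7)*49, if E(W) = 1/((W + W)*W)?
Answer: ½ ≈ 0.50000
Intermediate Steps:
E(W) = 1/(2*W²) (E(W) = 1/(((2*W))*W) = (1/(2*W))/W = 1/(2*W²))
E(-7)*49 = ((½)/(-7)²)*49 = ((½)*(1/49))*49 = (1/98)*49 = ½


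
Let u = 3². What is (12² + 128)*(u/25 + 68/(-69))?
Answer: -293488/1725 ≈ -170.14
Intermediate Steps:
u = 9
(12² + 128)*(u/25 + 68/(-69)) = (12² + 128)*(9/25 + 68/(-69)) = (144 + 128)*(9*(1/25) + 68*(-1/69)) = 272*(9/25 - 68/69) = 272*(-1079/1725) = -293488/1725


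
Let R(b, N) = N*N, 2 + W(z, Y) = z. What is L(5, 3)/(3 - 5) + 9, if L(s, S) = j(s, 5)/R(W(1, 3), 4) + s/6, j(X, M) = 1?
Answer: 821/96 ≈ 8.5521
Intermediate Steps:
W(z, Y) = -2 + z
R(b, N) = N²
L(s, S) = 1/16 + s/6 (L(s, S) = 1/4² + s/6 = 1/16 + s*(⅙) = 1*(1/16) + s/6 = 1/16 + s/6)
L(5, 3)/(3 - 5) + 9 = (1/16 + (⅙)*5)/(3 - 5) + 9 = (1/16 + ⅚)/(-2) + 9 = (43/48)*(-½) + 9 = -43/96 + 9 = 821/96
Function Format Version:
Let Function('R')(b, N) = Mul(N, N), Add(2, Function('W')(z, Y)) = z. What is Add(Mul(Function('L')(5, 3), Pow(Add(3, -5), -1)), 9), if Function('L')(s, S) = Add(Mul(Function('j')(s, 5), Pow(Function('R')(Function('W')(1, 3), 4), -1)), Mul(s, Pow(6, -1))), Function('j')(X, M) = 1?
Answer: Rational(821, 96) ≈ 8.5521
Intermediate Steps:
Function('W')(z, Y) = Add(-2, z)
Function('R')(b, N) = Pow(N, 2)
Function('L')(s, S) = Add(Rational(1, 16), Mul(Rational(1, 6), s)) (Function('L')(s, S) = Add(Mul(1, Pow(Pow(4, 2), -1)), Mul(s, Pow(6, -1))) = Add(Mul(1, Pow(16, -1)), Mul(s, Rational(1, 6))) = Add(Mul(1, Rational(1, 16)), Mul(Rational(1, 6), s)) = Add(Rational(1, 16), Mul(Rational(1, 6), s)))
Add(Mul(Function('L')(5, 3), Pow(Add(3, -5), -1)), 9) = Add(Mul(Add(Rational(1, 16), Mul(Rational(1, 6), 5)), Pow(Add(3, -5), -1)), 9) = Add(Mul(Add(Rational(1, 16), Rational(5, 6)), Pow(-2, -1)), 9) = Add(Mul(Rational(43, 48), Rational(-1, 2)), 9) = Add(Rational(-43, 96), 9) = Rational(821, 96)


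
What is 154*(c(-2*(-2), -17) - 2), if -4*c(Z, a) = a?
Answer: 693/2 ≈ 346.50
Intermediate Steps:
c(Z, a) = -a/4
154*(c(-2*(-2), -17) - 2) = 154*(-¼*(-17) - 2) = 154*(17/4 - 2) = 154*(9/4) = 693/2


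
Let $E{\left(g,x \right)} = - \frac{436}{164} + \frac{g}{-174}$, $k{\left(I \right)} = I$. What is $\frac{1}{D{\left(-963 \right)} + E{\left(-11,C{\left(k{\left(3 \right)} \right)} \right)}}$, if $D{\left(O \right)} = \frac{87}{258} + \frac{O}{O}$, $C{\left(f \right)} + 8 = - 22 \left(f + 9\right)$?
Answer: $- \frac{153381}{192970} \approx -0.79484$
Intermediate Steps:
$C{\left(f \right)} = -206 - 22 f$ ($C{\left(f \right)} = -8 - 22 \left(f + 9\right) = -8 - 22 \left(9 + f\right) = -8 - \left(198 + 22 f\right) = -206 - 22 f$)
$E{\left(g,x \right)} = - \frac{109}{41} - \frac{g}{174}$ ($E{\left(g,x \right)} = \left(-436\right) \frac{1}{164} + g \left(- \frac{1}{174}\right) = - \frac{109}{41} - \frac{g}{174}$)
$D{\left(O \right)} = \frac{115}{86}$ ($D{\left(O \right)} = 87 \cdot \frac{1}{258} + 1 = \frac{29}{86} + 1 = \frac{115}{86}$)
$\frac{1}{D{\left(-963 \right)} + E{\left(-11,C{\left(k{\left(3 \right)} \right)} \right)}} = \frac{1}{\frac{115}{86} - \frac{18515}{7134}} = \frac{1}{- \frac{192970}{153381}} = - \frac{153381}{192970}$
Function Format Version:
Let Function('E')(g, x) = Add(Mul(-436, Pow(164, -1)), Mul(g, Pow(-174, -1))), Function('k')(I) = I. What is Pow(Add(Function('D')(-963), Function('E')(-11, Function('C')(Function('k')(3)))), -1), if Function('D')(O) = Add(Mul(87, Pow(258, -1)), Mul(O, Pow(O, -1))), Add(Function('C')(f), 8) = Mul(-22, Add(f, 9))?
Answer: Rational(-153381, 192970) ≈ -0.79484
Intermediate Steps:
Function('C')(f) = Add(-206, Mul(-22, f)) (Function('C')(f) = Add(-8, Mul(-22, Add(f, 9))) = Add(-8, Mul(-22, Add(9, f))) = Add(-8, Add(-198, Mul(-22, f))) = Add(-206, Mul(-22, f)))
Function('E')(g, x) = Add(Rational(-109, 41), Mul(Rational(-1, 174), g)) (Function('E')(g, x) = Add(Mul(-436, Rational(1, 164)), Mul(g, Rational(-1, 174))) = Add(Rational(-109, 41), Mul(Rational(-1, 174), g)))
Function('D')(O) = Rational(115, 86) (Function('D')(O) = Add(Mul(87, Rational(1, 258)), 1) = Add(Rational(29, 86), 1) = Rational(115, 86))
Pow(Add(Function('D')(-963), Function('E')(-11, Function('C')(Function('k')(3)))), -1) = Pow(Add(Rational(115, 86), Add(Rational(-109, 41), Mul(Rational(-1, 174), -11))), -1) = Pow(Add(Rational(115, 86), Add(Rational(-109, 41), Rational(11, 174))), -1) = Pow(Add(Rational(115, 86), Rational(-18515, 7134)), -1) = Pow(Rational(-192970, 153381), -1) = Rational(-153381, 192970)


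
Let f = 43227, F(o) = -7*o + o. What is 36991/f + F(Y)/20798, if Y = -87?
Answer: 395951656/449517573 ≈ 0.88084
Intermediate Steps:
F(o) = -6*o
36991/f + F(Y)/20798 = 36991/43227 - 6*(-87)/20798 = 36991*(1/43227) + 522*(1/20798) = 36991/43227 + 261/10399 = 395951656/449517573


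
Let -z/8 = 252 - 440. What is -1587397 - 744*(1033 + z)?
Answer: -3474925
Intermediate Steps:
z = 1504 (z = -8*(252 - 440) = -8*(-188) = 1504)
-1587397 - 744*(1033 + z) = -1587397 - 744*(1033 + 1504) = -1587397 - 744*2537 = -1587397 - 1*1887528 = -1587397 - 1887528 = -3474925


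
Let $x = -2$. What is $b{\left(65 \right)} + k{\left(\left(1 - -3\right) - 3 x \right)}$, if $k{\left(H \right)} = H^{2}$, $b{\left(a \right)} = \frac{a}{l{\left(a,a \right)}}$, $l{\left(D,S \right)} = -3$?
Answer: $\frac{235}{3} \approx 78.333$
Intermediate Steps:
$b{\left(a \right)} = - \frac{a}{3}$ ($b{\left(a \right)} = \frac{a}{-3} = a \left(- \frac{1}{3}\right) = - \frac{a}{3}$)
$b{\left(65 \right)} + k{\left(\left(1 - -3\right) - 3 x \right)} = \left(- \frac{1}{3}\right) 65 + \left(\left(1 - -3\right) - -6\right)^{2} = - \frac{65}{3} + \left(\left(1 + 3\right) + 6\right)^{2} = - \frac{65}{3} + \left(4 + 6\right)^{2} = - \frac{65}{3} + 10^{2} = - \frac{65}{3} + 100 = \frac{235}{3}$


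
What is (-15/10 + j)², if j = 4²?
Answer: 841/4 ≈ 210.25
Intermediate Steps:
j = 16
(-15/10 + j)² = (-15/10 + 16)² = (-15*⅒ + 16)² = (-3/2 + 16)² = (29/2)² = 841/4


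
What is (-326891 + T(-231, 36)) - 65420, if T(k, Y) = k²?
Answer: -338950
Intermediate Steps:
(-326891 + T(-231, 36)) - 65420 = (-326891 + (-231)²) - 65420 = (-326891 + 53361) - 65420 = -273530 - 65420 = -338950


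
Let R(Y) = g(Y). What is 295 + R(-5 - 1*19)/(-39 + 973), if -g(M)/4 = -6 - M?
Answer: 137729/467 ≈ 294.92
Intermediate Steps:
g(M) = 24 + 4*M (g(M) = -4*(-6 - M) = 24 + 4*M)
R(Y) = 24 + 4*Y
295 + R(-5 - 1*19)/(-39 + 973) = 295 + (24 + 4*(-5 - 1*19))/(-39 + 973) = 295 + (24 + 4*(-5 - 19))/934 = 295 + (24 + 4*(-24))/934 = 295 + (24 - 96)/934 = 295 + (1/934)*(-72) = 295 - 36/467 = 137729/467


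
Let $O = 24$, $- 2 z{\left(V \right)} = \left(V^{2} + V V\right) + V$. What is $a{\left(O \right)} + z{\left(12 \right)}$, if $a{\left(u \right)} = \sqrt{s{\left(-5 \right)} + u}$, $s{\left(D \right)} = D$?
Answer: $-150 + \sqrt{19} \approx -145.64$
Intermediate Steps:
$z{\left(V \right)} = - V^{2} - \frac{V}{2}$ ($z{\left(V \right)} = - \frac{\left(V^{2} + V V\right) + V}{2} = - \frac{\left(V^{2} + V^{2}\right) + V}{2} = - \frac{2 V^{2} + V}{2} = - \frac{V + 2 V^{2}}{2} = - V^{2} - \frac{V}{2}$)
$a{\left(u \right)} = \sqrt{-5 + u}$
$a{\left(O \right)} + z{\left(12 \right)} = \sqrt{-5 + 24} - 12 \left(\frac{1}{2} + 12\right) = \sqrt{19} - 12 \cdot \frac{25}{2} = \sqrt{19} - 150 = -150 + \sqrt{19}$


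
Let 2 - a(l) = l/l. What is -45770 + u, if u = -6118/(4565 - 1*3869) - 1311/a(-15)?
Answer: -16387247/348 ≈ -47090.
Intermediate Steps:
a(l) = 1 (a(l) = 2 - l/l = 2 - 1*1 = 2 - 1 = 1)
u = -459287/348 (u = -6118/(4565 - 1*3869) - 1311/1 = -6118/(4565 - 3869) - 1311*1 = -6118/696 - 1311 = -6118*1/696 - 1311 = -3059/348 - 1311 = -459287/348 ≈ -1319.8)
-45770 + u = -45770 - 459287/348 = -16387247/348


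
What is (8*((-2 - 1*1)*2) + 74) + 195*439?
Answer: 85631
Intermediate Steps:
(8*((-2 - 1*1)*2) + 74) + 195*439 = (8*((-2 - 1)*2) + 74) + 85605 = (8*(-3*2) + 74) + 85605 = (8*(-6) + 74) + 85605 = (-48 + 74) + 85605 = 26 + 85605 = 85631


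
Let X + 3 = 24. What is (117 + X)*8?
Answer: 1104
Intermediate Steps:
X = 21 (X = -3 + 24 = 21)
(117 + X)*8 = (117 + 21)*8 = 138*8 = 1104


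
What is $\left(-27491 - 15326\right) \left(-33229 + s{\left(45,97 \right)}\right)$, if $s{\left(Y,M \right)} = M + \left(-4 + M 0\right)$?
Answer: $1418784112$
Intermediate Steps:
$s{\left(Y,M \right)} = -4 + M$ ($s{\left(Y,M \right)} = M + \left(-4 + 0\right) = M - 4 = -4 + M$)
$\left(-27491 - 15326\right) \left(-33229 + s{\left(45,97 \right)}\right) = \left(-27491 - 15326\right) \left(-33229 + \left(-4 + 97\right)\right) = - 42817 \left(-33229 + 93\right) = \left(-42817\right) \left(-33136\right) = 1418784112$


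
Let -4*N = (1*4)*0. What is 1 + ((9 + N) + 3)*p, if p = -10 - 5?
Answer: -179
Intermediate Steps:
N = 0 (N = -1*4*0/4 = -0 = -1/4*0 = 0)
p = -15 (p = -10 - 1*5 = -10 - 5 = -15)
1 + ((9 + N) + 3)*p = 1 + ((9 + 0) + 3)*(-15) = 1 + (9 + 3)*(-15) = 1 + 12*(-15) = 1 - 180 = -179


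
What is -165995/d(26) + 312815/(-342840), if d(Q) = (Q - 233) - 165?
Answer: 315518659/708536 ≈ 445.31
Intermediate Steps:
d(Q) = -398 + Q (d(Q) = (-233 + Q) - 165 = -398 + Q)
-165995/d(26) + 312815/(-342840) = -165995/(-398 + 26) + 312815/(-342840) = -165995/(-372) + 312815*(-1/342840) = -165995*(-1/372) - 62563/68568 = 165995/372 - 62563/68568 = 315518659/708536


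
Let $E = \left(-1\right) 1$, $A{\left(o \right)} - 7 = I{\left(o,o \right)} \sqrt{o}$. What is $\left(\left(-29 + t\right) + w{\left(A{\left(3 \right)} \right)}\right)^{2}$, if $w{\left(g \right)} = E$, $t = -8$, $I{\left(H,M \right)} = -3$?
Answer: $1444$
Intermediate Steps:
$A{\left(o \right)} = 7 - 3 \sqrt{o}$
$E = -1$
$w{\left(g \right)} = -1$
$\left(\left(-29 + t\right) + w{\left(A{\left(3 \right)} \right)}\right)^{2} = \left(\left(-29 - 8\right) - 1\right)^{2} = \left(-37 - 1\right)^{2} = \left(-38\right)^{2} = 1444$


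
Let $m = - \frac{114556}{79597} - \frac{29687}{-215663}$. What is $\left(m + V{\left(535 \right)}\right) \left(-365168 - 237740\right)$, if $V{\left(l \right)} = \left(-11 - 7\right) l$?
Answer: $\frac{14240011127212818636}{2452303973} \approx 5.8068 \cdot 10^{9}$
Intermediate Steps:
$V{\left(l \right)} = - 18 l$
$m = - \frac{3191784927}{2452303973}$ ($m = \left(-114556\right) \frac{1}{79597} - - \frac{4241}{30809} = - \frac{114556}{79597} + \frac{4241}{30809} = - \frac{3191784927}{2452303973} \approx -1.3015$)
$\left(m + V{\left(535 \right)}\right) \left(-365168 - 237740\right) = \left(- \frac{3191784927}{2452303973} - 9630\right) \left(-365168 - 237740\right) = \left(- \frac{3191784927}{2452303973} - 9630\right) \left(-602908\right) = \left(- \frac{23618879044917}{2452303973}\right) \left(-602908\right) = \frac{14240011127212818636}{2452303973}$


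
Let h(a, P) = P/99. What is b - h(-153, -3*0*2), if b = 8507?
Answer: 8507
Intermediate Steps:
h(a, P) = P/99 (h(a, P) = P*(1/99) = P/99)
b - h(-153, -3*0*2) = 8507 - -3*0*2/99 = 8507 - 0*2/99 = 8507 - 0/99 = 8507 - 1*0 = 8507 + 0 = 8507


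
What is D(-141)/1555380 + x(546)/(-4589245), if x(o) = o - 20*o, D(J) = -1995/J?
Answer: 152284183513/67097386948140 ≈ 0.0022696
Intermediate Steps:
x(o) = -19*o
D(-141)/1555380 + x(546)/(-4589245) = -1995/(-141)/1555380 - 19*546/(-4589245) = -1995*(-1/141)*(1/1555380) - 10374*(-1/4589245) = (665/47)*(1/1555380) + 10374/4589245 = 133/14620572 + 10374/4589245 = 152284183513/67097386948140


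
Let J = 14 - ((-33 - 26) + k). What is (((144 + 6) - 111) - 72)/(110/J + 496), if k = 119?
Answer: -759/11353 ≈ -0.066855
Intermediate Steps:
J = -46 (J = 14 - ((-33 - 26) + 119) = 14 - (-59 + 119) = 14 - 1*60 = 14 - 60 = -46)
(((144 + 6) - 111) - 72)/(110/J + 496) = (((144 + 6) - 111) - 72)/(110/(-46) + 496) = ((150 - 111) - 72)/(110*(-1/46) + 496) = (39 - 72)/(-55/23 + 496) = -33/11353/23 = -33*23/11353 = -759/11353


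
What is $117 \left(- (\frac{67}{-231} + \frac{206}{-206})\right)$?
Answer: $\frac{11622}{77} \approx 150.94$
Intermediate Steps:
$117 \left(- (\frac{67}{-231} + \frac{206}{-206})\right) = 117 \left(- (67 \left(- \frac{1}{231}\right) + 206 \left(- \frac{1}{206}\right))\right) = 117 \left(- (- \frac{67}{231} - 1)\right) = 117 \left(\left(-1\right) \left(- \frac{298}{231}\right)\right) = 117 \cdot \frac{298}{231} = \frac{11622}{77}$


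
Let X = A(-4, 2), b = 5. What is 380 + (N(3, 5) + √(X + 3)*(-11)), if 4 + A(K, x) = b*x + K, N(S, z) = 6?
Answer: 386 - 11*√5 ≈ 361.40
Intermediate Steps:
A(K, x) = -4 + K + 5*x (A(K, x) = -4 + (5*x + K) = -4 + (K + 5*x) = -4 + K + 5*x)
X = 2 (X = -4 - 4 + 5*2 = -4 - 4 + 10 = 2)
380 + (N(3, 5) + √(X + 3)*(-11)) = 380 + (6 + √(2 + 3)*(-11)) = 380 + (6 + √5*(-11)) = 380 + (6 - 11*√5) = 386 - 11*√5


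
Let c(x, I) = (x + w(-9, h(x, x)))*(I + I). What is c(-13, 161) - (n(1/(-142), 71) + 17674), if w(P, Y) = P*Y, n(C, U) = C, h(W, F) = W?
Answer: 2245589/142 ≈ 15814.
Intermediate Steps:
c(x, I) = -16*I*x (c(x, I) = (x - 9*x)*(I + I) = (-8*x)*(2*I) = -16*I*x)
c(-13, 161) - (n(1/(-142), 71) + 17674) = -16*161*(-13) - (1/(-142) + 17674) = 33488 - (-1/142 + 17674) = 33488 - 1*2509707/142 = 33488 - 2509707/142 = 2245589/142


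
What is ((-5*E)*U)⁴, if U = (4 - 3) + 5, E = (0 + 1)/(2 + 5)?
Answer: 810000/2401 ≈ 337.36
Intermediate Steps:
E = ⅐ (E = 1/7 = 1*(⅐) = ⅐ ≈ 0.14286)
U = 6 (U = 1 + 5 = 6)
((-5*E)*U)⁴ = (-5*⅐*6)⁴ = (-5/7*6)⁴ = (-30/7)⁴ = 810000/2401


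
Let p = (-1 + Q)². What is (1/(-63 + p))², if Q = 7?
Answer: 1/729 ≈ 0.0013717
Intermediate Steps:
p = 36 (p = (-1 + 7)² = 6² = 36)
(1/(-63 + p))² = (1/(-63 + 36))² = (1/(-27))² = (-1/27)² = 1/729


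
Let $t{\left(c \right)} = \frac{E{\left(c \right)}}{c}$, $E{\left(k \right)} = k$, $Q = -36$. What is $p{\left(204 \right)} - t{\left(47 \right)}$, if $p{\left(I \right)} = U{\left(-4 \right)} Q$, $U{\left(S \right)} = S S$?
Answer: $-577$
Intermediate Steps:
$U{\left(S \right)} = S^{2}$
$t{\left(c \right)} = 1$ ($t{\left(c \right)} = \frac{c}{c} = 1$)
$p{\left(I \right)} = -576$ ($p{\left(I \right)} = \left(-4\right)^{2} \left(-36\right) = 16 \left(-36\right) = -576$)
$p{\left(204 \right)} - t{\left(47 \right)} = -576 - 1 = -577$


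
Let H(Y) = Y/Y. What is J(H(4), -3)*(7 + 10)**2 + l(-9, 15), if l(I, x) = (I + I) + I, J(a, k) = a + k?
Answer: -605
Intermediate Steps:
H(Y) = 1
l(I, x) = 3*I (l(I, x) = 2*I + I = 3*I)
J(H(4), -3)*(7 + 10)**2 + l(-9, 15) = (1 - 3)*(7 + 10)**2 + 3*(-9) = -2*17**2 - 27 = -2*289 - 27 = -578 - 27 = -605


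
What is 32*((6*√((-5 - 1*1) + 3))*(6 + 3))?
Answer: 1728*I*√3 ≈ 2993.0*I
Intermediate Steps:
32*((6*√((-5 - 1*1) + 3))*(6 + 3)) = 32*((6*√((-5 - 1) + 3))*9) = 32*((6*√(-6 + 3))*9) = 32*((6*√(-3))*9) = 32*((6*(I*√3))*9) = 32*((6*I*√3)*9) = 32*(54*I*√3) = 1728*I*√3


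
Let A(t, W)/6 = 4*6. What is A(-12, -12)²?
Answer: 20736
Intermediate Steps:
A(t, W) = 144 (A(t, W) = 6*(4*6) = 6*24 = 144)
A(-12, -12)² = 144² = 20736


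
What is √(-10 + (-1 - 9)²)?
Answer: 3*√10 ≈ 9.4868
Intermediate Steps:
√(-10 + (-1 - 9)²) = √(-10 + (-10)²) = √(-10 + 100) = √90 = 3*√10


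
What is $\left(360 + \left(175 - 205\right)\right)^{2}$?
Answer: $108900$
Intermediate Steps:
$\left(360 + \left(175 - 205\right)\right)^{2} = \left(360 - 30\right)^{2} = 330^{2} = 108900$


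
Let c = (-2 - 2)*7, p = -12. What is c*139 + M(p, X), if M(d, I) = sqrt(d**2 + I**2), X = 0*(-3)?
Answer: -3880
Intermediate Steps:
c = -28 (c = -4*7 = -28)
X = 0
M(d, I) = sqrt(I**2 + d**2)
c*139 + M(p, X) = -28*139 + sqrt(0**2 + (-12)**2) = -3892 + sqrt(0 + 144) = -3892 + sqrt(144) = -3892 + 12 = -3880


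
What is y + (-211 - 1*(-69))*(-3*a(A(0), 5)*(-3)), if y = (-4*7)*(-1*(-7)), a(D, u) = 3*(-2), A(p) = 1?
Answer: 7472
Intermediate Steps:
a(D, u) = -6
y = -196 (y = -28*7 = -196)
y + (-211 - 1*(-69))*(-3*a(A(0), 5)*(-3)) = -196 + (-211 - 1*(-69))*(-3*(-6)*(-3)) = -196 + (-211 + 69)*(18*(-3)) = -196 - 142*(-54) = -196 + 7668 = 7472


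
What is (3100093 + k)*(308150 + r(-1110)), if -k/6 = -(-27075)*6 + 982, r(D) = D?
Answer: 650771587040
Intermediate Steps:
k = -980592 (k = -6*(-(-27075)*6 + 982) = -6*(-1083*(-150) + 982) = -6*(162450 + 982) = -6*163432 = -980592)
(3100093 + k)*(308150 + r(-1110)) = (3100093 - 980592)*(308150 - 1110) = 2119501*307040 = 650771587040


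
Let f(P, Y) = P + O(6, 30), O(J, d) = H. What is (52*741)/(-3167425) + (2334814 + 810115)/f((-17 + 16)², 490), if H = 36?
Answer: 9961325312141/117194725 ≈ 84998.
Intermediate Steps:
O(J, d) = 36
f(P, Y) = 36 + P (f(P, Y) = P + 36 = 36 + P)
(52*741)/(-3167425) + (2334814 + 810115)/f((-17 + 16)², 490) = (52*741)/(-3167425) + (2334814 + 810115)/(36 + (-17 + 16)²) = 38532*(-1/3167425) + 3144929/(36 + (-1)²) = -38532/3167425 + 3144929/(36 + 1) = -38532/3167425 + 3144929/37 = 9961325312141/117194725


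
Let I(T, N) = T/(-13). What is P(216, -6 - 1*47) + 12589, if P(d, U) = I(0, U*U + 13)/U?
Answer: 12589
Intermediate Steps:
I(T, N) = -T/13 (I(T, N) = T*(-1/13) = -T/13)
P(d, U) = 0 (P(d, U) = (-1/13*0)/U = 0/U = 0)
P(216, -6 - 1*47) + 12589 = 0 + 12589 = 12589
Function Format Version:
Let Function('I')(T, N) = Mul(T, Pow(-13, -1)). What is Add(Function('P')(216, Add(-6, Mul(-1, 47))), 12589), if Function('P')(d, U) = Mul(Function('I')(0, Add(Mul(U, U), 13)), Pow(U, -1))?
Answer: 12589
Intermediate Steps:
Function('I')(T, N) = Mul(Rational(-1, 13), T) (Function('I')(T, N) = Mul(T, Rational(-1, 13)) = Mul(Rational(-1, 13), T))
Function('P')(d, U) = 0 (Function('P')(d, U) = Mul(Mul(Rational(-1, 13), 0), Pow(U, -1)) = Mul(0, Pow(U, -1)) = 0)
Add(Function('P')(216, Add(-6, Mul(-1, 47))), 12589) = Add(0, 12589) = 12589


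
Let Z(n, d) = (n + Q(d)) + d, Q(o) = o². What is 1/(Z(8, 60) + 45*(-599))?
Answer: -1/23287 ≈ -4.2942e-5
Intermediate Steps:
Z(n, d) = d + n + d² (Z(n, d) = (n + d²) + d = d + n + d²)
1/(Z(8, 60) + 45*(-599)) = 1/((60 + 8 + 60²) + 45*(-599)) = 1/((60 + 8 + 3600) - 26955) = 1/(3668 - 26955) = 1/(-23287) = -1/23287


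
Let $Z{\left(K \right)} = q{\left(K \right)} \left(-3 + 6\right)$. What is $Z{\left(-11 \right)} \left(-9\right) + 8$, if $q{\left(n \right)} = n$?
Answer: $305$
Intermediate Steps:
$Z{\left(K \right)} = 3 K$ ($Z{\left(K \right)} = K \left(-3 + 6\right) = K 3 = 3 K$)
$Z{\left(-11 \right)} \left(-9\right) + 8 = 3 \left(-11\right) \left(-9\right) + 8 = \left(-33\right) \left(-9\right) + 8 = 297 + 8 = 305$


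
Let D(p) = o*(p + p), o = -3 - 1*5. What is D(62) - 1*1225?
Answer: -2217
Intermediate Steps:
o = -8 (o = -3 - 5 = -8)
D(p) = -16*p (D(p) = -8*(p + p) = -16*p)
D(62) - 1*1225 = -16*62 - 1*1225 = -992 - 1225 = -2217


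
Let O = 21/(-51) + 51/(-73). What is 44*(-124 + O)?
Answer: -6831528/1241 ≈ -5504.9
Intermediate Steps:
O = -1378/1241 (O = 21*(-1/51) + 51*(-1/73) = -7/17 - 51/73 = -1378/1241 ≈ -1.1104)
44*(-124 + O) = 44*(-124 - 1378/1241) = 44*(-155262/1241) = -6831528/1241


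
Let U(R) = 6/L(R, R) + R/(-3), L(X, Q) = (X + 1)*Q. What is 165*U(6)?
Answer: -2145/7 ≈ -306.43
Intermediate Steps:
L(X, Q) = Q*(1 + X) (L(X, Q) = (1 + X)*Q = Q*(1 + X))
U(R) = -R/3 + 6/(R*(1 + R)) (U(R) = 6/((R*(1 + R))) + R/(-3) = 6*(1/(R*(1 + R))) + R*(-⅓) = 6/(R*(1 + R)) - R/3 = -R/3 + 6/(R*(1 + R)))
165*U(6) = 165*((⅓)*(18 - 1*6² - 1*6³)/(6*(1 + 6))) = 165*((⅓)*(⅙)*(18 - 1*36 - 1*216)/7) = 165*((⅓)*(⅙)*(⅐)*(18 - 36 - 216)) = 165*((⅓)*(⅙)*(⅐)*(-234)) = 165*(-13/7) = -2145/7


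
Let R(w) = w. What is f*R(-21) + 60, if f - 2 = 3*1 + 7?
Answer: -192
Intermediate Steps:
f = 12 (f = 2 + (3*1 + 7) = 2 + (3 + 7) = 2 + 10 = 12)
f*R(-21) + 60 = 12*(-21) + 60 = -252 + 60 = -192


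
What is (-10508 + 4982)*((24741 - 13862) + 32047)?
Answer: -237209076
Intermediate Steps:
(-10508 + 4982)*((24741 - 13862) + 32047) = -5526*(10879 + 32047) = -5526*42926 = -237209076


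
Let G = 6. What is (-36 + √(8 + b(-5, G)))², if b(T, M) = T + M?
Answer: 1089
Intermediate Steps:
b(T, M) = M + T
(-36 + √(8 + b(-5, G)))² = (-36 + √(8 + (6 - 5)))² = (-36 + √(8 + 1))² = (-36 + √9)² = (-36 + 3)² = (-33)² = 1089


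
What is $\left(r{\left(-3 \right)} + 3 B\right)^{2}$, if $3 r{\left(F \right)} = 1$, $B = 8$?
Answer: $\frac{5329}{9} \approx 592.11$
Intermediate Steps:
$r{\left(F \right)} = \frac{1}{3}$ ($r{\left(F \right)} = \frac{1}{3} \cdot 1 = \frac{1}{3}$)
$\left(r{\left(-3 \right)} + 3 B\right)^{2} = \left(\frac{1}{3} + 3 \cdot 8\right)^{2} = \left(\frac{1}{3} + 24\right)^{2} = \left(\frac{73}{3}\right)^{2} = \frac{5329}{9}$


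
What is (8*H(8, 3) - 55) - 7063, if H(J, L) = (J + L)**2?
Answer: -6150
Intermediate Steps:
(8*H(8, 3) - 55) - 7063 = (8*(8 + 3)**2 - 55) - 7063 = (8*11**2 - 55) - 7063 = (8*121 - 55) - 7063 = (968 - 55) - 7063 = 913 - 7063 = -6150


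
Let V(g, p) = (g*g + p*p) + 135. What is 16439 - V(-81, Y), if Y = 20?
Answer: 9343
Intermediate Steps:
V(g, p) = 135 + g**2 + p**2 (V(g, p) = (g**2 + p**2) + 135 = 135 + g**2 + p**2)
16439 - V(-81, Y) = 16439 - (135 + (-81)**2 + 20**2) = 16439 - (135 + 6561 + 400) = 16439 - 1*7096 = 16439 - 7096 = 9343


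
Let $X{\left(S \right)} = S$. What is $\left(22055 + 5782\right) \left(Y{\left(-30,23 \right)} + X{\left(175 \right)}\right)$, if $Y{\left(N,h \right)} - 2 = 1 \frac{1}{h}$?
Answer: $\frac{113352264}{23} \approx 4.9284 \cdot 10^{6}$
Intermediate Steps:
$Y{\left(N,h \right)} = 2 + \frac{1}{h}$ ($Y{\left(N,h \right)} = 2 + 1 \frac{1}{h} = 2 + \frac{1}{h}$)
$\left(22055 + 5782\right) \left(Y{\left(-30,23 \right)} + X{\left(175 \right)}\right) = \left(22055 + 5782\right) \left(\left(2 + \frac{1}{23}\right) + 175\right) = 27837 \left(\left(2 + \frac{1}{23}\right) + 175\right) = 27837 \left(\frac{47}{23} + 175\right) = 27837 \cdot \frac{4072}{23} = \frac{113352264}{23}$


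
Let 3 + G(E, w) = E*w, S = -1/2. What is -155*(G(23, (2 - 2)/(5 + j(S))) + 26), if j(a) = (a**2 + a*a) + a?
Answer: -3565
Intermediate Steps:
S = -1/2 (S = -1*1/2 = -1/2 ≈ -0.50000)
j(a) = a + 2*a**2 (j(a) = (a**2 + a**2) + a = 2*a**2 + a = a + 2*a**2)
G(E, w) = -3 + E*w
-155*(G(23, (2 - 2)/(5 + j(S))) + 26) = -155*((-3 + 23*((2 - 2)/(5 - (1 + 2*(-1/2))/2))) + 26) = -155*((-3 + 23*(0/(5 - (1 - 1)/2))) + 26) = -155*((-3 + 23*(0/(5 - 1/2*0))) + 26) = -155*((-3 + 23*(0/(5 + 0))) + 26) = -155*((-3 + 23*(0/5)) + 26) = -155*((-3 + 23*(0*(1/5))) + 26) = -155*((-3 + 23*0) + 26) = -155*((-3 + 0) + 26) = -155*(-3 + 26) = -155*23 = -3565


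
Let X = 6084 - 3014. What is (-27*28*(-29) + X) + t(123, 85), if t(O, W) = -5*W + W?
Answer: 24654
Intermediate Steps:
t(O, W) = -4*W
X = 3070
(-27*28*(-29) + X) + t(123, 85) = (-27*28*(-29) + 3070) - 4*85 = (-756*(-29) + 3070) - 340 = (21924 + 3070) - 340 = 24994 - 340 = 24654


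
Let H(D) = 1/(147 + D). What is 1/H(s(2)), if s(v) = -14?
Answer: 133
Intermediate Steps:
1/H(s(2)) = 1/(1/(147 - 14)) = 1/(1/133) = 133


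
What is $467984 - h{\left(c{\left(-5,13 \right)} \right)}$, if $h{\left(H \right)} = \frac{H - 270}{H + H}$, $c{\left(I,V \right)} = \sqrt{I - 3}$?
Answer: $\frac{935967}{2} - \frac{135 i \sqrt{2}}{4} \approx 4.6798 \cdot 10^{5} - 47.73 i$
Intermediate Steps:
$c{\left(I,V \right)} = \sqrt{-3 + I}$
$h{\left(H \right)} = \frac{-270 + H}{2 H}$
$467984 - h{\left(c{\left(-5,13 \right)} \right)} = 467984 - \frac{-270 + \sqrt{-3 - 5}}{2 \sqrt{-3 - 5}} = 467984 - \frac{-270 + \sqrt{-8}}{2 \sqrt{-8}} = 467984 - \frac{-270 + 2 i \sqrt{2}}{2 \cdot 2 i \sqrt{2}} = 467984 - \frac{- \frac{i \sqrt{2}}{4} \left(-270 + 2 i \sqrt{2}\right)}{2} = 467984 - - \frac{i \sqrt{2} \left(-270 + 2 i \sqrt{2}\right)}{8} = 467984 + \frac{i \sqrt{2} \left(-270 + 2 i \sqrt{2}\right)}{8}$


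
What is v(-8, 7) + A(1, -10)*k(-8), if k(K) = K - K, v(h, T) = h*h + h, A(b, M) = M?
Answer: 56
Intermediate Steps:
v(h, T) = h + h² (v(h, T) = h² + h = h + h²)
k(K) = 0
v(-8, 7) + A(1, -10)*k(-8) = -8*(1 - 8) - 10*0 = -8*(-7) + 0 = 56 + 0 = 56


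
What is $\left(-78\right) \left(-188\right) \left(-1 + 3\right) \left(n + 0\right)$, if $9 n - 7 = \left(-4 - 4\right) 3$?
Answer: $- \frac{166192}{3} \approx -55397.0$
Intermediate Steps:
$n = - \frac{17}{9}$ ($n = \frac{7}{9} + \frac{\left(-4 - 4\right) 3}{9} = \frac{7}{9} + \frac{\left(-8\right) 3}{9} = \frac{7}{9} + \frac{1}{9} \left(-24\right) = \frac{7}{9} - \frac{8}{3} = - \frac{17}{9} \approx -1.8889$)
$\left(-78\right) \left(-188\right) \left(-1 + 3\right) \left(n + 0\right) = \left(-78\right) \left(-188\right) \left(-1 + 3\right) \left(- \frac{17}{9} + 0\right) = 14664 \cdot 2 \left(- \frac{17}{9}\right) = 14664 \left(- \frac{34}{9}\right) = - \frac{166192}{3}$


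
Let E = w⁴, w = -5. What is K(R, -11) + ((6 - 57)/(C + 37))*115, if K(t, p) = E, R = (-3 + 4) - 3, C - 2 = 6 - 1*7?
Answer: 17885/38 ≈ 470.66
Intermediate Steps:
C = 1 (C = 2 + (6 - 1*7) = 2 + (6 - 7) = 2 - 1 = 1)
R = -2 (R = 1 - 3 = -2)
E = 625 (E = (-5)⁴ = 625)
K(t, p) = 625
K(R, -11) + ((6 - 57)/(C + 37))*115 = 625 + ((6 - 57)/(1 + 37))*115 = 625 - 51/38*115 = 625 - 5865/38 = 17885/38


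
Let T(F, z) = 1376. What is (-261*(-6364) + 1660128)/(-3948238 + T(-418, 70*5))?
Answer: -1660566/1973431 ≈ -0.84146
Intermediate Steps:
(-261*(-6364) + 1660128)/(-3948238 + T(-418, 70*5)) = (-261*(-6364) + 1660128)/(-3948238 + 1376) = (1661004 + 1660128)/(-3946862) = 3321132*(-1/3946862) = -1660566/1973431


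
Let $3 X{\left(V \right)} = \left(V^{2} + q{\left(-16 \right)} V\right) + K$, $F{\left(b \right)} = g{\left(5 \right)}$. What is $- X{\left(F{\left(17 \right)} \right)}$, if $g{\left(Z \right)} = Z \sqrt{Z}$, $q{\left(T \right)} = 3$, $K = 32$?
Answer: $- \frac{157}{3} - 5 \sqrt{5} \approx -63.514$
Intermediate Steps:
$g{\left(Z \right)} = Z^{\frac{3}{2}}$
$F{\left(b \right)} = 5 \sqrt{5}$ ($F{\left(b \right)} = 5^{\frac{3}{2}} = 5 \sqrt{5}$)
$X{\left(V \right)} = \frac{32}{3} + V + \frac{V^{2}}{3}$ ($X{\left(V \right)} = \frac{\left(V^{2} + 3 V\right) + 32}{3} = \frac{32 + V^{2} + 3 V}{3} = \frac{32}{3} + V + \frac{V^{2}}{3}$)
$- X{\left(F{\left(17 \right)} \right)} = - (\frac{32}{3} + 5 \sqrt{5} + \frac{\left(5 \sqrt{5}\right)^{2}}{3}) = - (\frac{32}{3} + 5 \sqrt{5} + \frac{1}{3} \cdot 125) = - (\frac{32}{3} + 5 \sqrt{5} + \frac{125}{3}) = - (\frac{157}{3} + 5 \sqrt{5}) = - \frac{157}{3} - 5 \sqrt{5}$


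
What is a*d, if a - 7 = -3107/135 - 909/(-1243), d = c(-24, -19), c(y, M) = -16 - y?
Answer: -20517208/167805 ≈ -122.27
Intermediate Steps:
d = 8 (d = -16 - 1*(-24) = -16 + 24 = 8)
a = -2564651/167805 (a = 7 + (-3107/135 - 909/(-1243)) = 7 + (-3107*1/135 - 909*(-1/1243)) = 7 + (-3107/135 + 909/1243) = 7 - 3739286/167805 = -2564651/167805 ≈ -15.284)
a*d = -2564651/167805*8 = -20517208/167805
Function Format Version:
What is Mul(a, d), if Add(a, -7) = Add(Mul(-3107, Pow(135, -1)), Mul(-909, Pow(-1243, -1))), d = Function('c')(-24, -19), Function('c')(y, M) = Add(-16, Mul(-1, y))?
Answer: Rational(-20517208, 167805) ≈ -122.27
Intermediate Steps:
d = 8 (d = Add(-16, Mul(-1, -24)) = Add(-16, 24) = 8)
a = Rational(-2564651, 167805) (a = Add(7, Add(Mul(-3107, Pow(135, -1)), Mul(-909, Pow(-1243, -1)))) = Add(7, Add(Mul(-3107, Rational(1, 135)), Mul(-909, Rational(-1, 1243)))) = Add(7, Add(Rational(-3107, 135), Rational(909, 1243))) = Add(7, Rational(-3739286, 167805)) = Rational(-2564651, 167805) ≈ -15.284)
Mul(a, d) = Mul(Rational(-2564651, 167805), 8) = Rational(-20517208, 167805)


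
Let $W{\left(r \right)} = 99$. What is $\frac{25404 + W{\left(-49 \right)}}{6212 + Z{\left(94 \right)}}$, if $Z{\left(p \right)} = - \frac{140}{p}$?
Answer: $\frac{399547}{97298} \approx 4.1064$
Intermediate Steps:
$\frac{25404 + W{\left(-49 \right)}}{6212 + Z{\left(94 \right)}} = \frac{25404 + 99}{6212 - \frac{140}{94}} = \frac{25503}{6212 - \frac{70}{47}} = \frac{25503}{\frac{291894}{47}} = 25503 \cdot \frac{47}{291894} = \frac{399547}{97298}$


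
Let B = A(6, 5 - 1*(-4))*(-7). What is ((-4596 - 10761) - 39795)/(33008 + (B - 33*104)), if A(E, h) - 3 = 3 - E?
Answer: -6894/3697 ≈ -1.8648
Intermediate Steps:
A(E, h) = 6 - E (A(E, h) = 3 + (3 - E) = 6 - E)
B = 0 (B = (6 - 1*6)*(-7) = (6 - 6)*(-7) = 0*(-7) = 0)
((-4596 - 10761) - 39795)/(33008 + (B - 33*104)) = ((-4596 - 10761) - 39795)/(33008 + (0 - 33*104)) = (-15357 - 39795)/(33008 + (0 - 3432)) = -55152/(33008 - 3432) = -55152/29576 = -55152*1/29576 = -6894/3697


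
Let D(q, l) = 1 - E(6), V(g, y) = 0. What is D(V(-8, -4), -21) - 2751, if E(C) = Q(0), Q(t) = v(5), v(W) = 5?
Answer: -2755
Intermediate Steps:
Q(t) = 5
E(C) = 5
D(q, l) = -4 (D(q, l) = 1 - 1*5 = 1 - 5 = -4)
D(V(-8, -4), -21) - 2751 = -4 - 2751 = -2755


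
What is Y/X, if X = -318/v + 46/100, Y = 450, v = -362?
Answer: 4072500/12113 ≈ 336.21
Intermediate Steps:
X = 12113/9050 (X = -318/(-362) + 46/100 = -318*(-1/362) + 46*(1/100) = 159/181 + 23/50 = 12113/9050 ≈ 1.3385)
Y/X = 450/(12113/9050) = 450*(9050/12113) = 4072500/12113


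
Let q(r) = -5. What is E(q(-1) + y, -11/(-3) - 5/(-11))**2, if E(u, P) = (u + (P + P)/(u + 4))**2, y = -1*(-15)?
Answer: 35795283863056/2847396321 ≈ 12571.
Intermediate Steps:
y = 15
E(u, P) = (u + 2*P/(4 + u))**2 (E(u, P) = (u + (2*P)/(4 + u))**2 = (u + 2*P/(4 + u))**2)
E(q(-1) + y, -11/(-3) - 5/(-11))**2 = (((-5 + 15)**2 + 2*(-11/(-3) - 5/(-11)) + 4*(-5 + 15))**2/(4 + (-5 + 15))**2)**2 = ((10**2 + 2*(-11*(-1/3) - 5*(-1/11)) + 4*10)**2/(4 + 10)**2)**2 = ((100 + 2*(11/3 + 5/11) + 40)**2/14**2)**2 = ((100 + 2*(136/33) + 40)**2/196)**2 = ((100 + 272/33 + 40)**2/196)**2 = ((4892/33)**2/196)**2 = ((1/196)*(23931664/1089))**2 = (5982916/53361)**2 = 35795283863056/2847396321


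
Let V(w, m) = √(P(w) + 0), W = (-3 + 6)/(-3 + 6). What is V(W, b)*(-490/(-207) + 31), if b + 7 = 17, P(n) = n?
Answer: 6907/207 ≈ 33.367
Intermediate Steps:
b = 10 (b = -7 + 17 = 10)
W = 1 (W = 3/3 = 3*(⅓) = 1)
V(w, m) = √w (V(w, m) = √(w + 0) = √w)
V(W, b)*(-490/(-207) + 31) = √1*(-490/(-207) + 31) = 1*(-490*(-1/207) + 31) = 1*(490/207 + 31) = 1*(6907/207) = 6907/207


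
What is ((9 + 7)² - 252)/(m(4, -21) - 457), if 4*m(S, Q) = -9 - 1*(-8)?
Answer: -16/1829 ≈ -0.0087480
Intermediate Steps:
m(S, Q) = -¼ (m(S, Q) = (-9 - 1*(-8))/4 = (-9 + 8)/4 = (¼)*(-1) = -¼)
((9 + 7)² - 252)/(m(4, -21) - 457) = ((9 + 7)² - 252)/(-¼ - 457) = (16² - 252)/(-1829/4) = (256 - 252)*(-4/1829) = 4*(-4/1829) = -16/1829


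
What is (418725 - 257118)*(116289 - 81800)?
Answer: 5573663823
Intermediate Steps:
(418725 - 257118)*(116289 - 81800) = 161607*34489 = 5573663823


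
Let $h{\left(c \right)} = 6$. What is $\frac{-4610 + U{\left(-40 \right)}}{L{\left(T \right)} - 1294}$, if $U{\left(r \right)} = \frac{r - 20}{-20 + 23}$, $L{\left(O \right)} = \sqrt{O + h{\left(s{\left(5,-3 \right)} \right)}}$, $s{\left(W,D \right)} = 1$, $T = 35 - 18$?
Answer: $\frac{5991220}{1674413} + \frac{4630 \sqrt{23}}{1674413} \approx 3.5914$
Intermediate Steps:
$T = 17$ ($T = 35 - 18 = 17$)
$L{\left(O \right)} = \sqrt{6 + O}$ ($L{\left(O \right)} = \sqrt{O + 6} = \sqrt{6 + O}$)
$U{\left(r \right)} = - \frac{20}{3} + \frac{r}{3}$ ($U{\left(r \right)} = \frac{-20 + r}{3} = \left(-20 + r\right) \frac{1}{3} = - \frac{20}{3} + \frac{r}{3}$)
$\frac{-4610 + U{\left(-40 \right)}}{L{\left(T \right)} - 1294} = \frac{-4610 + \left(- \frac{20}{3} + \frac{1}{3} \left(-40\right)\right)}{\sqrt{6 + 17} - 1294} = \frac{-4610 - 20}{\sqrt{23} - 1294} = \frac{-4610 - 20}{-1294 + \sqrt{23}} = - \frac{4630}{-1294 + \sqrt{23}}$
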